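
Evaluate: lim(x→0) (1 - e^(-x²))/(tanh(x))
This is a 0/0 indeterminate form.

Apply L'Hôpital's rule: differentiate numerator and denominator separately.
  f(x) = 1 - e^(-x^2)   ⇒   f'(x) = 2·x·e^(-x^2)
  g(x) = tanh(x)   ⇒   g'(x) = 1 - tanh(x)^2
  lim(x→0) f'(x)/g'(x) = lim(x→0) (2·x·e^(-x^2))/(1 - tanh(x)^2)
  = 0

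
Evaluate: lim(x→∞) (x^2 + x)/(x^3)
This is an ∞/∞ indeterminate form.

Apply L'Hôpital's rule: differentiate numerator and denominator separately.
  f(x) = x^2 + x   ⇒   f'(x) = 2·x + 1
  g(x) = x^3   ⇒   g'(x) = 3·x^2
  lim(x→∞) f'(x)/g'(x) = lim(x→∞) (2·x + 1)/(3·x^2)
  = 0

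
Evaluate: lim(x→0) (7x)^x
This is an exponential indeterminate form.

For exponential indeterminate forms, take the natural log:
  Let L = lim(x→0) (7x)^x
  Then ln(L) = lim(x→0) [exponent × ln(base)]
  Evaluate using L'Hôpital or standard limits, then exponentiate.
  L = 1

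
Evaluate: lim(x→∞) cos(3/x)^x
This is an exponential indeterminate form.

For exponential indeterminate forms, take the natural log:
  Let L = lim(x→∞) cos(3/x)^x
  Then ln(L) = lim(x→∞) [exponent × ln(base)]
  Evaluate using L'Hôpital or standard limits, then exponentiate.
  L = 1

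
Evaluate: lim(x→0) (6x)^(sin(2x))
This is an exponential indeterminate form.

For exponential indeterminate forms, take the natural log:
  Let L = lim(x→0) (6x)^(sin(2x))
  Then ln(L) = lim(x→0) [exponent × ln(base)]
  Evaluate using L'Hôpital or standard limits, then exponentiate.
  L = 1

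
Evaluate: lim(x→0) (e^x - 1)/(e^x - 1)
This is a 0/0 indeterminate form.

Apply L'Hôpital's rule: differentiate numerator and denominator separately.
  f(x) = e^(x) - 1   ⇒   f'(x) = e^(x)
  g(x) = e^(x) - 1   ⇒   g'(x) = e^(x)
  lim(x→0) f'(x)/g'(x) = lim(x→0) (e^(x))/(e^(x))
  = 1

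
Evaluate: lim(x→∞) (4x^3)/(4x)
This is an ∞/∞ indeterminate form.

Apply L'Hôpital's rule: differentiate numerator and denominator separately.
  f(x) = 4·x^3   ⇒   f'(x) = 12·x^2
  g(x) = 4·x   ⇒   g'(x) = 4
  lim(x→∞) f'(x)/g'(x) = lim(x→∞) (12·x^2)/(4)
  = ∞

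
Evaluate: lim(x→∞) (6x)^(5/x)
This is an exponential indeterminate form.

For exponential indeterminate forms, take the natural log:
  Let L = lim(x→∞) (6x)^(5/x)
  Then ln(L) = lim(x→∞) [exponent × ln(base)]
  Evaluate using L'Hôpital or standard limits, then exponentiate.
  L = 1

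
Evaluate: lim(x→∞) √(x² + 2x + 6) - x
This is an ∞-∞ indeterminate form.

Combine fractions or rationalize to convert ∞-∞ to 0/0 form:
  lim(x→∞) √(x² + 2x + 6) - x = 1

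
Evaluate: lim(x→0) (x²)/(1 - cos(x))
This is a 0/0 indeterminate form.

Apply L'Hôpital's rule: differentiate numerator and denominator separately.
  f(x) = x^2   ⇒   f'(x) = 2·x
  g(x) = 1 - cos(x)   ⇒   g'(x) = sin(x)
  lim(x→0) f'(x)/g'(x) = lim(x→0) (2·x)/(sin(x))
  = 2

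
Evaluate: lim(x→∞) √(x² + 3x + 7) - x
This is an ∞-∞ indeterminate form.

Combine fractions or rationalize to convert ∞-∞ to 0/0 form:
  lim(x→∞) √(x² + 3x + 7) - x = 3/2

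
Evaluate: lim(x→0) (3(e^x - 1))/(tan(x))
This is a 0/0 indeterminate form.

Apply L'Hôpital's rule: differentiate numerator and denominator separately.
  f(x) = 3·e^(x) - 3   ⇒   f'(x) = 3·e^(x)
  g(x) = tan(x)   ⇒   g'(x) = tan(x)^2 + 1
  lim(x→0) f'(x)/g'(x) = lim(x→0) (3·e^(x))/(tan(x)^2 + 1)
  = 3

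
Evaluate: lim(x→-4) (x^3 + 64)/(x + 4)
This is a standard limit.

Factor or rationalize the expression:
  lim(x→-4) (x^3 + 64)/(x + 4) = 48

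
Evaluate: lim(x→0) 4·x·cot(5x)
This is a 0·∞ indeterminate form.

Rewrite 0·∞ as a quotient (0/0 or ∞/∞ form), then apply L'Hôpital's rule:
  lim(x→0) 4·x·cot(5x) = 4/5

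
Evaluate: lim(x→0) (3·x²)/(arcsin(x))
This is a 0/0 indeterminate form.

Apply L'Hôpital's rule: differentiate numerator and denominator separately.
  f(x) = 3·x^2   ⇒   f'(x) = 6·x
  g(x) = asin(x)   ⇒   g'(x) = 1/sqrt(1 - x^2)
  lim(x→0) f'(x)/g'(x) = lim(x→0) (6·x)/(1/sqrt(1 - x^2))
  = 0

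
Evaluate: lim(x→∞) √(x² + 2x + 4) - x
This is an ∞-∞ indeterminate form.

Combine fractions or rationalize to convert ∞-∞ to 0/0 form:
  lim(x→∞) √(x² + 2x + 4) - x = 1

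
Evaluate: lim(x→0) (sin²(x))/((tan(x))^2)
This is a 0/0 indeterminate form.

Apply L'Hôpital's rule: differentiate numerator and denominator separately.
  f(x) = sin(x)^2   ⇒   f'(x) = 2·sin(x)·cos(x)
  g(x) = tan(x)^2   ⇒   g'(x) = (2·tan(x)^2 + 2)·tan(x)
  lim(x→0) f'(x)/g'(x) = lim(x→0) (2·sin(x)·cos(x))/((2·tan(x)^2 + 2)·tan(x))
  = 1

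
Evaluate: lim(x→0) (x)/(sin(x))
This is a 0/0 indeterminate form.

Apply L'Hôpital's rule: differentiate numerator and denominator separately.
  f(x) = x   ⇒   f'(x) = 1
  g(x) = sin(x)   ⇒   g'(x) = cos(x)
  lim(x→0) f'(x)/g'(x) = lim(x→0) (1)/(cos(x))
  = 1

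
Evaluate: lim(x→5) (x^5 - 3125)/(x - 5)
This is a standard limit.

Factor or rationalize the expression:
  lim(x→5) (x^5 - 3125)/(x - 5) = 3125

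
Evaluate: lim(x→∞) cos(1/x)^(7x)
This is an exponential indeterminate form.

For exponential indeterminate forms, take the natural log:
  Let L = lim(x→∞) cos(1/x)^(7x)
  Then ln(L) = lim(x→∞) [exponent × ln(base)]
  Evaluate using L'Hôpital or standard limits, then exponentiate.
  L = 1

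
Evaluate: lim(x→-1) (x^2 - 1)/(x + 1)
This is a standard limit.

Factor or rationalize the expression:
  lim(x→-1) (x^2 - 1)/(x + 1) = -2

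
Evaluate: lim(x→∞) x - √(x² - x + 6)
This is an ∞-∞ indeterminate form.

Combine fractions or rationalize to convert ∞-∞ to 0/0 form:
  lim(x→∞) x - √(x² - x + 6) = 1/2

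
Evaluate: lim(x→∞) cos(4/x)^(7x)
This is an exponential indeterminate form.

For exponential indeterminate forms, take the natural log:
  Let L = lim(x→∞) cos(4/x)^(7x)
  Then ln(L) = lim(x→∞) [exponent × ln(base)]
  Evaluate using L'Hôpital or standard limits, then exponentiate.
  L = 1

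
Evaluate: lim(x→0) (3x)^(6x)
This is an exponential indeterminate form.

For exponential indeterminate forms, take the natural log:
  Let L = lim(x→0) (3x)^(6x)
  Then ln(L) = lim(x→0) [exponent × ln(base)]
  Evaluate using L'Hôpital or standard limits, then exponentiate.
  L = 1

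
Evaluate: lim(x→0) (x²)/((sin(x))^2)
This is a 0/0 indeterminate form.

Apply L'Hôpital's rule: differentiate numerator and denominator separately.
  f(x) = x^2   ⇒   f'(x) = 2·x
  g(x) = sin(x)^2   ⇒   g'(x) = 2·sin(x)·cos(x)
  lim(x→0) f'(x)/g'(x) = lim(x→0) (2·x)/(2·sin(x)·cos(x))
  = 1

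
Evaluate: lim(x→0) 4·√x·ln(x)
This is a 0·∞ indeterminate form.

Rewrite 0·∞ as a quotient (0/0 or ∞/∞ form), then apply L'Hôpital's rule:
  lim(x→0) 4·√x·ln(x) = 0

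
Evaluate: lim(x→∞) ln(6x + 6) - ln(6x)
This is an ∞-∞ indeterminate form.

Combine fractions or rationalize to convert ∞-∞ to 0/0 form:
  lim(x→∞) ln(6x + 6) - ln(6x) = 0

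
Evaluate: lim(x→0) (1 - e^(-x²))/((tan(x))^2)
This is a 0/0 indeterminate form.

Apply L'Hôpital's rule: differentiate numerator and denominator separately.
  f(x) = 1 - e^(-x^2)   ⇒   f'(x) = 2·x·e^(-x^2)
  g(x) = tan(x)^2   ⇒   g'(x) = (2·tan(x)^2 + 2)·tan(x)
  lim(x→0) f'(x)/g'(x) = lim(x→0) (2·x·e^(-x^2))/((2·tan(x)^2 + 2)·tan(x))
  = 1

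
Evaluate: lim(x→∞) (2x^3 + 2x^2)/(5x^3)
This is an ∞/∞ indeterminate form.

Apply L'Hôpital's rule: differentiate numerator and denominator separately.
  f(x) = 2·x^3 + 2·x^2   ⇒   f'(x) = 6·x^2 + 4·x
  g(x) = 5·x^3   ⇒   g'(x) = 15·x^2
  lim(x→∞) f'(x)/g'(x) = lim(x→∞) (6·x^2 + 4·x)/(15·x^2)
  = 2/5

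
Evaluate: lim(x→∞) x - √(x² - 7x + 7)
This is an ∞-∞ indeterminate form.

Combine fractions or rationalize to convert ∞-∞ to 0/0 form:
  lim(x→∞) x - √(x² - 7x + 7) = 7/2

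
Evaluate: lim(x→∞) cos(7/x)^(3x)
This is an exponential indeterminate form.

For exponential indeterminate forms, take the natural log:
  Let L = lim(x→∞) cos(7/x)^(3x)
  Then ln(L) = lim(x→∞) [exponent × ln(base)]
  Evaluate using L'Hôpital or standard limits, then exponentiate.
  L = 1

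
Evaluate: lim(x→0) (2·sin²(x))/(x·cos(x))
This is a 0/0 indeterminate form.

Apply L'Hôpital's rule: differentiate numerator and denominator separately.
  f(x) = 2·sin(x)^2   ⇒   f'(x) = 4·sin(x)·cos(x)
  g(x) = x·cos(x)   ⇒   g'(x) = -x·sin(x) + cos(x)
  lim(x→0) f'(x)/g'(x) = lim(x→0) (4·sin(x)·cos(x))/(-x·sin(x) + cos(x))
  = 0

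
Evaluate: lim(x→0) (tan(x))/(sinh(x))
This is a 0/0 indeterminate form.

Apply L'Hôpital's rule: differentiate numerator and denominator separately.
  f(x) = tan(x)   ⇒   f'(x) = tan(x)^2 + 1
  g(x) = sinh(x)   ⇒   g'(x) = cosh(x)
  lim(x→0) f'(x)/g'(x) = lim(x→0) (tan(x)^2 + 1)/(cosh(x))
  = 1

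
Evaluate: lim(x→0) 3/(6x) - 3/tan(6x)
This is an ∞-∞ indeterminate form.

Combine fractions or rationalize to convert ∞-∞ to 0/0 form:
  lim(x→0) 3/(6x) - 3/tan(6x) = 0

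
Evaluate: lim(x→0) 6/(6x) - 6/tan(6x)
This is an ∞-∞ indeterminate form.

Combine fractions or rationalize to convert ∞-∞ to 0/0 form:
  lim(x→0) 6/(6x) - 6/tan(6x) = 0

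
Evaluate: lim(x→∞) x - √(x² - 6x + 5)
This is an ∞-∞ indeterminate form.

Combine fractions or rationalize to convert ∞-∞ to 0/0 form:
  lim(x→∞) x - √(x² - 6x + 5) = 3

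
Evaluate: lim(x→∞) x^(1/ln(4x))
This is an exponential indeterminate form.

For exponential indeterminate forms, take the natural log:
  Let L = lim(x→∞) x^(1/ln(4x))
  Then ln(L) = lim(x→∞) [exponent × ln(base)]
  Evaluate using L'Hôpital or standard limits, then exponentiate.
  L = e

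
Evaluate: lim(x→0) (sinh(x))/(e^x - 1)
This is a 0/0 indeterminate form.

Apply L'Hôpital's rule: differentiate numerator and denominator separately.
  f(x) = sinh(x)   ⇒   f'(x) = cosh(x)
  g(x) = e^(x) - 1   ⇒   g'(x) = e^(x)
  lim(x→0) f'(x)/g'(x) = lim(x→0) (cosh(x))/(e^(x))
  = 1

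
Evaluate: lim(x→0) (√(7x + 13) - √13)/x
This is a standard limit.

Factor or rationalize the expression:
  lim(x→0) (√(7x + 13) - √13)/x = 7·sqrt(13)/26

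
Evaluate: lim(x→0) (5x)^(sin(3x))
This is an exponential indeterminate form.

For exponential indeterminate forms, take the natural log:
  Let L = lim(x→0) (5x)^(sin(3x))
  Then ln(L) = lim(x→0) [exponent × ln(base)]
  Evaluate using L'Hôpital or standard limits, then exponentiate.
  L = 1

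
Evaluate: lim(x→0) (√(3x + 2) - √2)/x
This is a standard limit.

Factor or rationalize the expression:
  lim(x→0) (√(3x + 2) - √2)/x = 3·sqrt(2)/4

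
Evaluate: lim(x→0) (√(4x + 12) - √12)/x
This is a standard limit.

Factor or rationalize the expression:
  lim(x→0) (√(4x + 12) - √12)/x = sqrt(3)/3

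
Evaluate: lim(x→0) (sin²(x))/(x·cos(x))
This is a 0/0 indeterminate form.

Apply L'Hôpital's rule: differentiate numerator and denominator separately.
  f(x) = sin(x)^2   ⇒   f'(x) = 2·sin(x)·cos(x)
  g(x) = x·cos(x)   ⇒   g'(x) = -x·sin(x) + cos(x)
  lim(x→0) f'(x)/g'(x) = lim(x→0) (2·sin(x)·cos(x))/(-x·sin(x) + cos(x))
  = 0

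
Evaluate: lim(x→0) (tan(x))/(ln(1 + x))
This is a 0/0 indeterminate form.

Apply L'Hôpital's rule: differentiate numerator and denominator separately.
  f(x) = tan(x)   ⇒   f'(x) = tan(x)^2 + 1
  g(x) = ln(x + 1)   ⇒   g'(x) = 1/(x + 1)
  lim(x→0) f'(x)/g'(x) = lim(x→0) (tan(x)^2 + 1)/(1/(x + 1))
  = 1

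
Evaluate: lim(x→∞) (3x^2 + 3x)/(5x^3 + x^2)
This is an ∞/∞ indeterminate form.

Apply L'Hôpital's rule: differentiate numerator and denominator separately.
  f(x) = 3·x^2 + 3·x   ⇒   f'(x) = 6·x + 3
  g(x) = 5·x^3 + x^2   ⇒   g'(x) = 15·x^2 + 2·x
  lim(x→∞) f'(x)/g'(x) = lim(x→∞) (6·x + 3)/(15·x^2 + 2·x)
  = 0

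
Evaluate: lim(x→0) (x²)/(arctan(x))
This is a 0/0 indeterminate form.

Apply L'Hôpital's rule: differentiate numerator and denominator separately.
  f(x) = x^2   ⇒   f'(x) = 2·x
  g(x) = atan(x)   ⇒   g'(x) = 1/(x^2 + 1)
  lim(x→0) f'(x)/g'(x) = lim(x→0) (2·x)/(1/(x^2 + 1))
  = 0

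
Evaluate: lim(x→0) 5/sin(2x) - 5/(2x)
This is an ∞-∞ indeterminate form.

Combine fractions or rationalize to convert ∞-∞ to 0/0 form:
  lim(x→0) 5/sin(2x) - 5/(2x) = 0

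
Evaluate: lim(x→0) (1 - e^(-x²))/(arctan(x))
This is a 0/0 indeterminate form.

Apply L'Hôpital's rule: differentiate numerator and denominator separately.
  f(x) = 1 - e^(-x^2)   ⇒   f'(x) = 2·x·e^(-x^2)
  g(x) = atan(x)   ⇒   g'(x) = 1/(x^2 + 1)
  lim(x→0) f'(x)/g'(x) = lim(x→0) (2·x·e^(-x^2))/(1/(x^2 + 1))
  = 0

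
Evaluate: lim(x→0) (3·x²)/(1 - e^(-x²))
This is a 0/0 indeterminate form.

Apply L'Hôpital's rule: differentiate numerator and denominator separately.
  f(x) = 3·x^2   ⇒   f'(x) = 6·x
  g(x) = 1 - e^(-x^2)   ⇒   g'(x) = 2·x·e^(-x^2)
  lim(x→0) f'(x)/g'(x) = lim(x→0) (6·x)/(2·x·e^(-x^2))
  = 3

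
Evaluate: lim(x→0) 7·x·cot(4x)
This is a 0·∞ indeterminate form.

Rewrite 0·∞ as a quotient (0/0 or ∞/∞ form), then apply L'Hôpital's rule:
  lim(x→0) 7·x·cot(4x) = 7/4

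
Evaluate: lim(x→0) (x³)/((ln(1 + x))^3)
This is a 0/0 indeterminate form.

Apply L'Hôpital's rule: differentiate numerator and denominator separately.
  f(x) = x^3   ⇒   f'(x) = 3·x^2
  g(x) = ln(x + 1)^3   ⇒   g'(x) = 3·ln(x + 1)^2/(x + 1)
  lim(x→0) f'(x)/g'(x) = lim(x→0) (3·x^2)/(3·ln(x + 1)^2/(x + 1))
  = 1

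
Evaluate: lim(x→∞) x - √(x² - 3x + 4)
This is an ∞-∞ indeterminate form.

Combine fractions or rationalize to convert ∞-∞ to 0/0 form:
  lim(x→∞) x - √(x² - 3x + 4) = 3/2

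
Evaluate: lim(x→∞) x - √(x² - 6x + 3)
This is an ∞-∞ indeterminate form.

Combine fractions or rationalize to convert ∞-∞ to 0/0 form:
  lim(x→∞) x - √(x² - 6x + 3) = 3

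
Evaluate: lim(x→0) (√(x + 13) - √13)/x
This is a standard limit.

Factor or rationalize the expression:
  lim(x→0) (√(x + 13) - √13)/x = sqrt(13)/26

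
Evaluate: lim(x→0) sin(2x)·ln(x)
This is a 0·∞ indeterminate form.

Rewrite 0·∞ as a quotient (0/0 or ∞/∞ form), then apply L'Hôpital's rule:
  lim(x→0) sin(2x)·ln(x) = 0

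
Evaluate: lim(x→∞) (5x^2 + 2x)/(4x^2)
This is an ∞/∞ indeterminate form.

Apply L'Hôpital's rule: differentiate numerator and denominator separately.
  f(x) = 5·x^2 + 2·x   ⇒   f'(x) = 10·x + 2
  g(x) = 4·x^2   ⇒   g'(x) = 8·x
  lim(x→∞) f'(x)/g'(x) = lim(x→∞) (10·x + 2)/(8·x)
  = 5/4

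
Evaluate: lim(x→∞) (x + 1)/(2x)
This is an ∞/∞ indeterminate form.

Apply L'Hôpital's rule: differentiate numerator and denominator separately.
  f(x) = x + 1   ⇒   f'(x) = 1
  g(x) = 2·x   ⇒   g'(x) = 2
  lim(x→∞) f'(x)/g'(x) = lim(x→∞) (1)/(2)
  = 1/2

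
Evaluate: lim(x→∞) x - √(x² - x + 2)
This is an ∞-∞ indeterminate form.

Combine fractions or rationalize to convert ∞-∞ to 0/0 form:
  lim(x→∞) x - √(x² - x + 2) = 1/2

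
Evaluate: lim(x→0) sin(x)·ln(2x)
This is a 0·∞ indeterminate form.

Rewrite 0·∞ as a quotient (0/0 or ∞/∞ form), then apply L'Hôpital's rule:
  lim(x→0) sin(x)·ln(2x) = 0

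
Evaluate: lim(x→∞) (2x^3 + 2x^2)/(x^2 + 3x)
This is an ∞/∞ indeterminate form.

Apply L'Hôpital's rule: differentiate numerator and denominator separately.
  f(x) = 2·x^3 + 2·x^2   ⇒   f'(x) = 6·x^2 + 4·x
  g(x) = x^2 + 3·x   ⇒   g'(x) = 2·x + 3
  lim(x→∞) f'(x)/g'(x) = lim(x→∞) (6·x^2 + 4·x)/(2·x + 3)
  = ∞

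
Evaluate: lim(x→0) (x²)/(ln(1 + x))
This is a 0/0 indeterminate form.

Apply L'Hôpital's rule: differentiate numerator and denominator separately.
  f(x) = x^2   ⇒   f'(x) = 2·x
  g(x) = ln(x + 1)   ⇒   g'(x) = 1/(x + 1)
  lim(x→0) f'(x)/g'(x) = lim(x→0) (2·x)/(1/(x + 1))
  = 0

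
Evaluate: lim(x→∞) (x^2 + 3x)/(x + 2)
This is an ∞/∞ indeterminate form.

Apply L'Hôpital's rule: differentiate numerator and denominator separately.
  f(x) = x^2 + 3·x   ⇒   f'(x) = 2·x + 3
  g(x) = x + 2   ⇒   g'(x) = 1
  lim(x→∞) f'(x)/g'(x) = lim(x→∞) (2·x + 3)/(1)
  = ∞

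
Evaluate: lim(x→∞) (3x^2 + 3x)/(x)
This is an ∞/∞ indeterminate form.

Apply L'Hôpital's rule: differentiate numerator and denominator separately.
  f(x) = 3·x^2 + 3·x   ⇒   f'(x) = 6·x + 3
  g(x) = x   ⇒   g'(x) = 1
  lim(x→∞) f'(x)/g'(x) = lim(x→∞) (6·x + 3)/(1)
  = ∞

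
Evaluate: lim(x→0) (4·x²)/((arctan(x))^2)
This is a 0/0 indeterminate form.

Apply L'Hôpital's rule: differentiate numerator and denominator separately.
  f(x) = 4·x^2   ⇒   f'(x) = 8·x
  g(x) = atan(x)^2   ⇒   g'(x) = 2·atan(x)/(x^2 + 1)
  lim(x→0) f'(x)/g'(x) = lim(x→0) (8·x)/(2·atan(x)/(x^2 + 1))
  = 4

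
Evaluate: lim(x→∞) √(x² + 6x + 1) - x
This is an ∞-∞ indeterminate form.

Combine fractions or rationalize to convert ∞-∞ to 0/0 form:
  lim(x→∞) √(x² + 6x + 1) - x = 3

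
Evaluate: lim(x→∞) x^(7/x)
This is an exponential indeterminate form.

For exponential indeterminate forms, take the natural log:
  Let L = lim(x→∞) x^(7/x)
  Then ln(L) = lim(x→∞) [exponent × ln(base)]
  Evaluate using L'Hôpital or standard limits, then exponentiate.
  L = 1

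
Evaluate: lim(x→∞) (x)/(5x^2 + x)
This is an ∞/∞ indeterminate form.

Apply L'Hôpital's rule: differentiate numerator and denominator separately.
  f(x) = x   ⇒   f'(x) = 1
  g(x) = 5·x^2 + x   ⇒   g'(x) = 10·x + 1
  lim(x→∞) f'(x)/g'(x) = lim(x→∞) (1)/(10·x + 1)
  = 0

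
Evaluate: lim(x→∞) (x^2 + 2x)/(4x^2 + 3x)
This is an ∞/∞ indeterminate form.

Apply L'Hôpital's rule: differentiate numerator and denominator separately.
  f(x) = x^2 + 2·x   ⇒   f'(x) = 2·x + 2
  g(x) = 4·x^2 + 3·x   ⇒   g'(x) = 8·x + 3
  lim(x→∞) f'(x)/g'(x) = lim(x→∞) (2·x + 2)/(8·x + 3)
  = 1/4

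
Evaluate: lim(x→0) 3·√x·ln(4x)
This is a 0·∞ indeterminate form.

Rewrite 0·∞ as a quotient (0/0 or ∞/∞ form), then apply L'Hôpital's rule:
  lim(x→0) 3·√x·ln(4x) = 0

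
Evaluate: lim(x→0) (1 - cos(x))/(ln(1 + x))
This is a 0/0 indeterminate form.

Apply L'Hôpital's rule: differentiate numerator and denominator separately.
  f(x) = 1 - cos(x)   ⇒   f'(x) = sin(x)
  g(x) = ln(x + 1)   ⇒   g'(x) = 1/(x + 1)
  lim(x→0) f'(x)/g'(x) = lim(x→0) (sin(x))/(1/(x + 1))
  = 0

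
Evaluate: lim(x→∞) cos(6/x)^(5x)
This is an exponential indeterminate form.

For exponential indeterminate forms, take the natural log:
  Let L = lim(x→∞) cos(6/x)^(5x)
  Then ln(L) = lim(x→∞) [exponent × ln(base)]
  Evaluate using L'Hôpital or standard limits, then exponentiate.
  L = 1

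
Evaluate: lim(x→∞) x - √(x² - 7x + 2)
This is an ∞-∞ indeterminate form.

Combine fractions or rationalize to convert ∞-∞ to 0/0 form:
  lim(x→∞) x - √(x² - 7x + 2) = 7/2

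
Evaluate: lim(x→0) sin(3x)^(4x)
This is an exponential indeterminate form.

For exponential indeterminate forms, take the natural log:
  Let L = lim(x→0) sin(3x)^(4x)
  Then ln(L) = lim(x→0) [exponent × ln(base)]
  Evaluate using L'Hôpital or standard limits, then exponentiate.
  L = 1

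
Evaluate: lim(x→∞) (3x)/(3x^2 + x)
This is an ∞/∞ indeterminate form.

Apply L'Hôpital's rule: differentiate numerator and denominator separately.
  f(x) = 3·x   ⇒   f'(x) = 3
  g(x) = 3·x^2 + x   ⇒   g'(x) = 6·x + 1
  lim(x→∞) f'(x)/g'(x) = lim(x→∞) (3)/(6·x + 1)
  = 0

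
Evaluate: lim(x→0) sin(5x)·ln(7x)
This is a 0·∞ indeterminate form.

Rewrite 0·∞ as a quotient (0/0 or ∞/∞ form), then apply L'Hôpital's rule:
  lim(x→0) sin(5x)·ln(7x) = 0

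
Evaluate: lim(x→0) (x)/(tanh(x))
This is a 0/0 indeterminate form.

Apply L'Hôpital's rule: differentiate numerator and denominator separately.
  f(x) = x   ⇒   f'(x) = 1
  g(x) = tanh(x)   ⇒   g'(x) = 1 - tanh(x)^2
  lim(x→0) f'(x)/g'(x) = lim(x→0) (1)/(1 - tanh(x)^2)
  = 1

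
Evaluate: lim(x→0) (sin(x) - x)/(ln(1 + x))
This is a 0/0 indeterminate form.

Apply L'Hôpital's rule: differentiate numerator and denominator separately.
  f(x) = -x + sin(x)   ⇒   f'(x) = cos(x) - 1
  g(x) = ln(x + 1)   ⇒   g'(x) = 1/(x + 1)
  lim(x→0) f'(x)/g'(x) = lim(x→0) (cos(x) - 1)/(1/(x + 1))
  = 0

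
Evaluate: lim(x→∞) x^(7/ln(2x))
This is an exponential indeterminate form.

For exponential indeterminate forms, take the natural log:
  Let L = lim(x→∞) x^(7/ln(2x))
  Then ln(L) = lim(x→∞) [exponent × ln(base)]
  Evaluate using L'Hôpital or standard limits, then exponentiate.
  L = e^(7)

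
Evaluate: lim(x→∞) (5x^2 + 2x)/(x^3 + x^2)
This is an ∞/∞ indeterminate form.

Apply L'Hôpital's rule: differentiate numerator and denominator separately.
  f(x) = 5·x^2 + 2·x   ⇒   f'(x) = 10·x + 2
  g(x) = x^3 + x^2   ⇒   g'(x) = 3·x^2 + 2·x
  lim(x→∞) f'(x)/g'(x) = lim(x→∞) (10·x + 2)/(3·x^2 + 2·x)
  = 0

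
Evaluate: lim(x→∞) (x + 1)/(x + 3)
This is an ∞/∞ indeterminate form.

Apply L'Hôpital's rule: differentiate numerator and denominator separately.
  f(x) = x + 1   ⇒   f'(x) = 1
  g(x) = x + 3   ⇒   g'(x) = 1
  lim(x→∞) f'(x)/g'(x) = lim(x→∞) (1)/(1)
  = 1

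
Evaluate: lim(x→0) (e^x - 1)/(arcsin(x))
This is a 0/0 indeterminate form.

Apply L'Hôpital's rule: differentiate numerator and denominator separately.
  f(x) = e^(x) - 1   ⇒   f'(x) = e^(x)
  g(x) = asin(x)   ⇒   g'(x) = 1/sqrt(1 - x^2)
  lim(x→0) f'(x)/g'(x) = lim(x→0) (e^(x))/(1/sqrt(1 - x^2))
  = 1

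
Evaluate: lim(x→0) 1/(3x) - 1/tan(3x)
This is an ∞-∞ indeterminate form.

Combine fractions or rationalize to convert ∞-∞ to 0/0 form:
  lim(x→0) 1/(3x) - 1/tan(3x) = 0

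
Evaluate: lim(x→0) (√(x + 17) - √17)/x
This is a standard limit.

Factor or rationalize the expression:
  lim(x→0) (√(x + 17) - √17)/x = sqrt(17)/34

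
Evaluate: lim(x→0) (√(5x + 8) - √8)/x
This is a standard limit.

Factor or rationalize the expression:
  lim(x→0) (√(5x + 8) - √8)/x = 5·sqrt(2)/8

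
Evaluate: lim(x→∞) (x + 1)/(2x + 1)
This is an ∞/∞ indeterminate form.

Apply L'Hôpital's rule: differentiate numerator and denominator separately.
  f(x) = x + 1   ⇒   f'(x) = 1
  g(x) = 2·x + 1   ⇒   g'(x) = 2
  lim(x→∞) f'(x)/g'(x) = lim(x→∞) (1)/(2)
  = 1/2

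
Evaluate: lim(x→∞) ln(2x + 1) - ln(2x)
This is an ∞-∞ indeterminate form.

Combine fractions or rationalize to convert ∞-∞ to 0/0 form:
  lim(x→∞) ln(2x + 1) - ln(2x) = 0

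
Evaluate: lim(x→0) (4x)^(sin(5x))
This is an exponential indeterminate form.

For exponential indeterminate forms, take the natural log:
  Let L = lim(x→0) (4x)^(sin(5x))
  Then ln(L) = lim(x→0) [exponent × ln(base)]
  Evaluate using L'Hôpital or standard limits, then exponentiate.
  L = 1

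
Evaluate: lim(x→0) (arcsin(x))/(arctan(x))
This is a 0/0 indeterminate form.

Apply L'Hôpital's rule: differentiate numerator and denominator separately.
  f(x) = asin(x)   ⇒   f'(x) = 1/sqrt(1 - x^2)
  g(x) = atan(x)   ⇒   g'(x) = 1/(x^2 + 1)
  lim(x→0) f'(x)/g'(x) = lim(x→0) (1/sqrt(1 - x^2))/(1/(x^2 + 1))
  = 1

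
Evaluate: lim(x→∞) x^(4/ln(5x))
This is an exponential indeterminate form.

For exponential indeterminate forms, take the natural log:
  Let L = lim(x→∞) x^(4/ln(5x))
  Then ln(L) = lim(x→∞) [exponent × ln(base)]
  Evaluate using L'Hôpital or standard limits, then exponentiate.
  L = e^(4)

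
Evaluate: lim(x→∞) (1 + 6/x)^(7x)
This is an exponential indeterminate form.

For exponential indeterminate forms, take the natural log:
  Let L = lim(x→∞) (1 + 6/x)^(7x)
  Then ln(L) = lim(x→∞) [exponent × ln(base)]
  Evaluate using L'Hôpital or standard limits, then exponentiate.
  L = e^(42)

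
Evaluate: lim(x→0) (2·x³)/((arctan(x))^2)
This is a 0/0 indeterminate form.

Apply L'Hôpital's rule: differentiate numerator and denominator separately.
  f(x) = 2·x^3   ⇒   f'(x) = 6·x^2
  g(x) = atan(x)^2   ⇒   g'(x) = 2·atan(x)/(x^2 + 1)
  lim(x→0) f'(x)/g'(x) = lim(x→0) (6·x^2)/(2·atan(x)/(x^2 + 1))
  = 0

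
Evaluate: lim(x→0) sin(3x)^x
This is an exponential indeterminate form.

For exponential indeterminate forms, take the natural log:
  Let L = lim(x→0) sin(3x)^x
  Then ln(L) = lim(x→0) [exponent × ln(base)]
  Evaluate using L'Hôpital or standard limits, then exponentiate.
  L = 1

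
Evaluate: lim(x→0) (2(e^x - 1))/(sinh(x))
This is a 0/0 indeterminate form.

Apply L'Hôpital's rule: differentiate numerator and denominator separately.
  f(x) = 2·e^(x) - 2   ⇒   f'(x) = 2·e^(x)
  g(x) = sinh(x)   ⇒   g'(x) = cosh(x)
  lim(x→0) f'(x)/g'(x) = lim(x→0) (2·e^(x))/(cosh(x))
  = 2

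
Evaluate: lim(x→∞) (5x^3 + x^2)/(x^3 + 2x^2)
This is an ∞/∞ indeterminate form.

Apply L'Hôpital's rule: differentiate numerator and denominator separately.
  f(x) = 5·x^3 + x^2   ⇒   f'(x) = 15·x^2 + 2·x
  g(x) = x^3 + 2·x^2   ⇒   g'(x) = 3·x^2 + 4·x
  lim(x→∞) f'(x)/g'(x) = lim(x→∞) (15·x^2 + 2·x)/(3·x^2 + 4·x)
  = 5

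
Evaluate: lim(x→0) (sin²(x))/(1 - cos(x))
This is a 0/0 indeterminate form.

Apply L'Hôpital's rule: differentiate numerator and denominator separately.
  f(x) = sin(x)^2   ⇒   f'(x) = 2·sin(x)·cos(x)
  g(x) = 1 - cos(x)   ⇒   g'(x) = sin(x)
  lim(x→0) f'(x)/g'(x) = lim(x→0) (2·sin(x)·cos(x))/(sin(x))
  = 2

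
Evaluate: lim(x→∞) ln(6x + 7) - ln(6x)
This is an ∞-∞ indeterminate form.

Combine fractions or rationalize to convert ∞-∞ to 0/0 form:
  lim(x→∞) ln(6x + 7) - ln(6x) = 0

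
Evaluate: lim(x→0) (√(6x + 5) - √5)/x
This is a standard limit.

Factor or rationalize the expression:
  lim(x→0) (√(6x + 5) - √5)/x = 3·sqrt(5)/5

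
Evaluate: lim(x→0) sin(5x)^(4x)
This is an exponential indeterminate form.

For exponential indeterminate forms, take the natural log:
  Let L = lim(x→0) sin(5x)^(4x)
  Then ln(L) = lim(x→0) [exponent × ln(base)]
  Evaluate using L'Hôpital or standard limits, then exponentiate.
  L = 1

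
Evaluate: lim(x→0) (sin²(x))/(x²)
This is a 0/0 indeterminate form.

Apply L'Hôpital's rule: differentiate numerator and denominator separately.
  f(x) = sin(x)^2   ⇒   f'(x) = 2·sin(x)·cos(x)
  g(x) = x^2   ⇒   g'(x) = 2·x
  lim(x→0) f'(x)/g'(x) = lim(x→0) (2·sin(x)·cos(x))/(2·x)
  = 1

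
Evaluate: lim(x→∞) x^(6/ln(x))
This is an exponential indeterminate form.

For exponential indeterminate forms, take the natural log:
  Let L = lim(x→∞) x^(6/ln(x))
  Then ln(L) = lim(x→∞) [exponent × ln(base)]
  Evaluate using L'Hôpital or standard limits, then exponentiate.
  L = e^(6)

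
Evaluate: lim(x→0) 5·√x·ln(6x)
This is a 0·∞ indeterminate form.

Rewrite 0·∞ as a quotient (0/0 or ∞/∞ form), then apply L'Hôpital's rule:
  lim(x→0) 5·√x·ln(6x) = 0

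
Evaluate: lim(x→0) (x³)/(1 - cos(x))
This is a 0/0 indeterminate form.

Apply L'Hôpital's rule: differentiate numerator and denominator separately.
  f(x) = x^3   ⇒   f'(x) = 3·x^2
  g(x) = 1 - cos(x)   ⇒   g'(x) = sin(x)
  lim(x→0) f'(x)/g'(x) = lim(x→0) (3·x^2)/(sin(x))
  = 0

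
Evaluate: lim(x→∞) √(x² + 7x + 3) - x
This is an ∞-∞ indeterminate form.

Combine fractions or rationalize to convert ∞-∞ to 0/0 form:
  lim(x→∞) √(x² + 7x + 3) - x = 7/2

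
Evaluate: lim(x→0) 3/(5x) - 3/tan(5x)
This is an ∞-∞ indeterminate form.

Combine fractions or rationalize to convert ∞-∞ to 0/0 form:
  lim(x→0) 3/(5x) - 3/tan(5x) = 0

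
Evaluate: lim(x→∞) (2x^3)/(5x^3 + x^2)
This is an ∞/∞ indeterminate form.

Apply L'Hôpital's rule: differentiate numerator and denominator separately.
  f(x) = 2·x^3   ⇒   f'(x) = 6·x^2
  g(x) = 5·x^3 + x^2   ⇒   g'(x) = 15·x^2 + 2·x
  lim(x→∞) f'(x)/g'(x) = lim(x→∞) (6·x^2)/(15·x^2 + 2·x)
  = 2/5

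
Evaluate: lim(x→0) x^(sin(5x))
This is an exponential indeterminate form.

For exponential indeterminate forms, take the natural log:
  Let L = lim(x→0) x^(sin(5x))
  Then ln(L) = lim(x→0) [exponent × ln(base)]
  Evaluate using L'Hôpital or standard limits, then exponentiate.
  L = 1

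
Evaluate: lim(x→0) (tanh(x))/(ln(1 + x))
This is a 0/0 indeterminate form.

Apply L'Hôpital's rule: differentiate numerator and denominator separately.
  f(x) = tanh(x)   ⇒   f'(x) = 1 - tanh(x)^2
  g(x) = ln(x + 1)   ⇒   g'(x) = 1/(x + 1)
  lim(x→0) f'(x)/g'(x) = lim(x→0) (1 - tanh(x)^2)/(1/(x + 1))
  = 1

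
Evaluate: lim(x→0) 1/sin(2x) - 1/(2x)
This is an ∞-∞ indeterminate form.

Combine fractions or rationalize to convert ∞-∞ to 0/0 form:
  lim(x→0) 1/sin(2x) - 1/(2x) = 0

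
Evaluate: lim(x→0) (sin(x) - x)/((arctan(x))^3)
This is a 0/0 indeterminate form.

Apply L'Hôpital's rule: differentiate numerator and denominator separately.
  f(x) = -x + sin(x)   ⇒   f'(x) = cos(x) - 1
  g(x) = atan(x)^3   ⇒   g'(x) = 3·atan(x)^2/(x^2 + 1)
  lim(x→0) f'(x)/g'(x) = lim(x→0) (cos(x) - 1)/(3·atan(x)^2/(x^2 + 1))
  = -1/6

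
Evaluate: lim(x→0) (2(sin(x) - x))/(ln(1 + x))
This is a 0/0 indeterminate form.

Apply L'Hôpital's rule: differentiate numerator and denominator separately.
  f(x) = -2·x + 2·sin(x)   ⇒   f'(x) = 2·cos(x) - 2
  g(x) = ln(x + 1)   ⇒   g'(x) = 1/(x + 1)
  lim(x→0) f'(x)/g'(x) = lim(x→0) (2·cos(x) - 2)/(1/(x + 1))
  = 0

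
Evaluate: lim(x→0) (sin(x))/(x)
This is a 0/0 indeterminate form.

Apply L'Hôpital's rule: differentiate numerator and denominator separately.
  f(x) = sin(x)   ⇒   f'(x) = cos(x)
  g(x) = x   ⇒   g'(x) = 1
  lim(x→0) f'(x)/g'(x) = lim(x→0) (cos(x))/(1)
  = 1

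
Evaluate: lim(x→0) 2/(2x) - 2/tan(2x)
This is an ∞-∞ indeterminate form.

Combine fractions or rationalize to convert ∞-∞ to 0/0 form:
  lim(x→0) 2/(2x) - 2/tan(2x) = 0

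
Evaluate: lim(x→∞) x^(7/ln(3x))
This is an exponential indeterminate form.

For exponential indeterminate forms, take the natural log:
  Let L = lim(x→∞) x^(7/ln(3x))
  Then ln(L) = lim(x→∞) [exponent × ln(base)]
  Evaluate using L'Hôpital or standard limits, then exponentiate.
  L = e^(7)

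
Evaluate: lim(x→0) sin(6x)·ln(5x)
This is a 0·∞ indeterminate form.

Rewrite 0·∞ as a quotient (0/0 or ∞/∞ form), then apply L'Hôpital's rule:
  lim(x→0) sin(6x)·ln(5x) = 0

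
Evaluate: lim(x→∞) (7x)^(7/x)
This is an exponential indeterminate form.

For exponential indeterminate forms, take the natural log:
  Let L = lim(x→∞) (7x)^(7/x)
  Then ln(L) = lim(x→∞) [exponent × ln(base)]
  Evaluate using L'Hôpital or standard limits, then exponentiate.
  L = 1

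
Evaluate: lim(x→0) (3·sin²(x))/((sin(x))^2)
This is a 0/0 indeterminate form.

Apply L'Hôpital's rule: differentiate numerator and denominator separately.
  f(x) = 3·sin(x)^2   ⇒   f'(x) = 6·sin(x)·cos(x)
  g(x) = sin(x)^2   ⇒   g'(x) = 2·sin(x)·cos(x)
  lim(x→0) f'(x)/g'(x) = lim(x→0) (6·sin(x)·cos(x))/(2·sin(x)·cos(x))
  = 3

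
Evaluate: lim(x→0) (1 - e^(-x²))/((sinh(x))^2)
This is a 0/0 indeterminate form.

Apply L'Hôpital's rule: differentiate numerator and denominator separately.
  f(x) = 1 - e^(-x^2)   ⇒   f'(x) = 2·x·e^(-x^2)
  g(x) = sinh(x)^2   ⇒   g'(x) = 2·sinh(x)·cosh(x)
  lim(x→0) f'(x)/g'(x) = lim(x→0) (2·x·e^(-x^2))/(2·sinh(x)·cosh(x))
  = 1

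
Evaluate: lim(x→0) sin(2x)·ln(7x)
This is a 0·∞ indeterminate form.

Rewrite 0·∞ as a quotient (0/0 or ∞/∞ form), then apply L'Hôpital's rule:
  lim(x→0) sin(2x)·ln(7x) = 0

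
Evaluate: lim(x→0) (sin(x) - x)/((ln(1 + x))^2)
This is a 0/0 indeterminate form.

Apply L'Hôpital's rule: differentiate numerator and denominator separately.
  f(x) = -x + sin(x)   ⇒   f'(x) = cos(x) - 1
  g(x) = ln(x + 1)^2   ⇒   g'(x) = 2·ln(x + 1)/(x + 1)
  lim(x→0) f'(x)/g'(x) = lim(x→0) (cos(x) - 1)/(2·ln(x + 1)/(x + 1))
  = 0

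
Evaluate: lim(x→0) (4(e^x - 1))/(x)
This is a 0/0 indeterminate form.

Apply L'Hôpital's rule: differentiate numerator and denominator separately.
  f(x) = 4·e^(x) - 4   ⇒   f'(x) = 4·e^(x)
  g(x) = x   ⇒   g'(x) = 1
  lim(x→0) f'(x)/g'(x) = lim(x→0) (4·e^(x))/(1)
  = 4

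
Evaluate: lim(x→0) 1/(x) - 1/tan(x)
This is an ∞-∞ indeterminate form.

Combine fractions or rationalize to convert ∞-∞ to 0/0 form:
  lim(x→0) 1/(x) - 1/tan(x) = 0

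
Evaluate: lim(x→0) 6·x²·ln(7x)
This is a 0·∞ indeterminate form.

Rewrite 0·∞ as a quotient (0/0 or ∞/∞ form), then apply L'Hôpital's rule:
  lim(x→0) 6·x²·ln(7x) = 0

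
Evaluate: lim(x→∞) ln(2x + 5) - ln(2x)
This is an ∞-∞ indeterminate form.

Combine fractions or rationalize to convert ∞-∞ to 0/0 form:
  lim(x→∞) ln(2x + 5) - ln(2x) = 0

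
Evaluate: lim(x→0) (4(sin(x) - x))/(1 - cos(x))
This is a 0/0 indeterminate form.

Apply L'Hôpital's rule: differentiate numerator and denominator separately.
  f(x) = -4·x + 4·sin(x)   ⇒   f'(x) = 4·cos(x) - 4
  g(x) = 1 - cos(x)   ⇒   g'(x) = sin(x)
  lim(x→0) f'(x)/g'(x) = lim(x→0) (4·cos(x) - 4)/(sin(x))
  = 0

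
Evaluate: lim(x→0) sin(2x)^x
This is an exponential indeterminate form.

For exponential indeterminate forms, take the natural log:
  Let L = lim(x→0) sin(2x)^x
  Then ln(L) = lim(x→0) [exponent × ln(base)]
  Evaluate using L'Hôpital or standard limits, then exponentiate.
  L = 1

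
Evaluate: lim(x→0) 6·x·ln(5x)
This is a 0·∞ indeterminate form.

Rewrite 0·∞ as a quotient (0/0 or ∞/∞ form), then apply L'Hôpital's rule:
  lim(x→0) 6·x·ln(5x) = 0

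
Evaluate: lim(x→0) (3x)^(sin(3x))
This is an exponential indeterminate form.

For exponential indeterminate forms, take the natural log:
  Let L = lim(x→0) (3x)^(sin(3x))
  Then ln(L) = lim(x→0) [exponent × ln(base)]
  Evaluate using L'Hôpital or standard limits, then exponentiate.
  L = 1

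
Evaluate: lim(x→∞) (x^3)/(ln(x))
This is an ∞/∞ indeterminate form.

Apply L'Hôpital's rule: differentiate numerator and denominator separately.
  f(x) = x^3   ⇒   f'(x) = 3·x^2
  g(x) = ln(x)   ⇒   g'(x) = 1/x
  lim(x→∞) f'(x)/g'(x) = lim(x→∞) (3·x^2)/(1/x)
  = ∞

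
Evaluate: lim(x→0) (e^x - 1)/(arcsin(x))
This is a 0/0 indeterminate form.

Apply L'Hôpital's rule: differentiate numerator and denominator separately.
  f(x) = e^(x) - 1   ⇒   f'(x) = e^(x)
  g(x) = asin(x)   ⇒   g'(x) = 1/sqrt(1 - x^2)
  lim(x→0) f'(x)/g'(x) = lim(x→0) (e^(x))/(1/sqrt(1 - x^2))
  = 1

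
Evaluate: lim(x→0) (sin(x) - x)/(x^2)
This is a 0/0 indeterminate form.

Apply L'Hôpital's rule: differentiate numerator and denominator separately.
  f(x) = -x + sin(x)   ⇒   f'(x) = cos(x) - 1
  g(x) = x^2   ⇒   g'(x) = 2·x
  lim(x→0) f'(x)/g'(x) = lim(x→0) (cos(x) - 1)/(2·x)
  = 0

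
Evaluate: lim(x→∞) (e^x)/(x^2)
This is an ∞/∞ indeterminate form.

Apply L'Hôpital's rule: differentiate numerator and denominator separately.
  f(x) = e^(x)   ⇒   f'(x) = e^(x)
  g(x) = x^2   ⇒   g'(x) = 2·x
  lim(x→∞) f'(x)/g'(x) = lim(x→∞) (e^(x))/(2·x)
  = ∞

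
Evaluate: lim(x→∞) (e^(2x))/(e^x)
This is an ∞/∞ indeterminate form.

Apply L'Hôpital's rule: differentiate numerator and denominator separately.
  f(x) = e^(2·x)   ⇒   f'(x) = 2·e^(2·x)
  g(x) = e^(x)   ⇒   g'(x) = e^(x)
  lim(x→∞) f'(x)/g'(x) = lim(x→∞) (2·e^(2·x))/(e^(x))
  = ∞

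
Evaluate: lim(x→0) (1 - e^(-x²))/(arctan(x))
This is a 0/0 indeterminate form.

Apply L'Hôpital's rule: differentiate numerator and denominator separately.
  f(x) = 1 - e^(-x^2)   ⇒   f'(x) = 2·x·e^(-x^2)
  g(x) = atan(x)   ⇒   g'(x) = 1/(x^2 + 1)
  lim(x→0) f'(x)/g'(x) = lim(x→0) (2·x·e^(-x^2))/(1/(x^2 + 1))
  = 0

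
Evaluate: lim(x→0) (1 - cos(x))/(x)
This is a 0/0 indeterminate form.

Apply L'Hôpital's rule: differentiate numerator and denominator separately.
  f(x) = 1 - cos(x)   ⇒   f'(x) = sin(x)
  g(x) = x   ⇒   g'(x) = 1
  lim(x→0) f'(x)/g'(x) = lim(x→0) (sin(x))/(1)
  = 0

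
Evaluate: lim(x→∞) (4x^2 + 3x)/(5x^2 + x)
This is an ∞/∞ indeterminate form.

Apply L'Hôpital's rule: differentiate numerator and denominator separately.
  f(x) = 4·x^2 + 3·x   ⇒   f'(x) = 8·x + 3
  g(x) = 5·x^2 + x   ⇒   g'(x) = 10·x + 1
  lim(x→∞) f'(x)/g'(x) = lim(x→∞) (8·x + 3)/(10·x + 1)
  = 4/5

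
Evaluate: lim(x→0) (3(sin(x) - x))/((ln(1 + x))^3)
This is a 0/0 indeterminate form.

Apply L'Hôpital's rule: differentiate numerator and denominator separately.
  f(x) = -3·x + 3·sin(x)   ⇒   f'(x) = 3·cos(x) - 3
  g(x) = ln(x + 1)^3   ⇒   g'(x) = 3·ln(x + 1)^2/(x + 1)
  lim(x→0) f'(x)/g'(x) = lim(x→0) (3·cos(x) - 3)/(3·ln(x + 1)^2/(x + 1))
  = -1/2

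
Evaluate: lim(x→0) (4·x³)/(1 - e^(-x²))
This is a 0/0 indeterminate form.

Apply L'Hôpital's rule: differentiate numerator and denominator separately.
  f(x) = 4·x^3   ⇒   f'(x) = 12·x^2
  g(x) = 1 - e^(-x^2)   ⇒   g'(x) = 2·x·e^(-x^2)
  lim(x→0) f'(x)/g'(x) = lim(x→0) (12·x^2)/(2·x·e^(-x^2))
  = 0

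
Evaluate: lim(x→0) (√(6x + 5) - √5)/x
This is a standard limit.

Factor or rationalize the expression:
  lim(x→0) (√(6x + 5) - √5)/x = 3·sqrt(5)/5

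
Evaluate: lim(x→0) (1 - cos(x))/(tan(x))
This is a 0/0 indeterminate form.

Apply L'Hôpital's rule: differentiate numerator and denominator separately.
  f(x) = 1 - cos(x)   ⇒   f'(x) = sin(x)
  g(x) = tan(x)   ⇒   g'(x) = tan(x)^2 + 1
  lim(x→0) f'(x)/g'(x) = lim(x→0) (sin(x))/(tan(x)^2 + 1)
  = 0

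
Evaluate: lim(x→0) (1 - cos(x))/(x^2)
This is a 0/0 indeterminate form.

Apply L'Hôpital's rule: differentiate numerator and denominator separately.
  f(x) = 1 - cos(x)   ⇒   f'(x) = sin(x)
  g(x) = x^2   ⇒   g'(x) = 2·x
  lim(x→0) f'(x)/g'(x) = lim(x→0) (sin(x))/(2·x)
  = 1/2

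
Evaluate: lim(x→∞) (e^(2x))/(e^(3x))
This is an ∞/∞ indeterminate form.

Apply L'Hôpital's rule: differentiate numerator and denominator separately.
  f(x) = e^(2·x)   ⇒   f'(x) = 2·e^(2·x)
  g(x) = e^(3·x)   ⇒   g'(x) = 3·e^(3·x)
  lim(x→∞) f'(x)/g'(x) = lim(x→∞) (2·e^(2·x))/(3·e^(3·x))
  = 0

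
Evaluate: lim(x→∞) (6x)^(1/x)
This is an exponential indeterminate form.

For exponential indeterminate forms, take the natural log:
  Let L = lim(x→∞) (6x)^(1/x)
  Then ln(L) = lim(x→∞) [exponent × ln(base)]
  Evaluate using L'Hôpital or standard limits, then exponentiate.
  L = 1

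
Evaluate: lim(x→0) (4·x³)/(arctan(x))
This is a 0/0 indeterminate form.

Apply L'Hôpital's rule: differentiate numerator and denominator separately.
  f(x) = 4·x^3   ⇒   f'(x) = 12·x^2
  g(x) = atan(x)   ⇒   g'(x) = 1/(x^2 + 1)
  lim(x→0) f'(x)/g'(x) = lim(x→0) (12·x^2)/(1/(x^2 + 1))
  = 0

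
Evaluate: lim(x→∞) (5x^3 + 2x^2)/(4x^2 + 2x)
This is an ∞/∞ indeterminate form.

Apply L'Hôpital's rule: differentiate numerator and denominator separately.
  f(x) = 5·x^3 + 2·x^2   ⇒   f'(x) = 15·x^2 + 4·x
  g(x) = 4·x^2 + 2·x   ⇒   g'(x) = 8·x + 2
  lim(x→∞) f'(x)/g'(x) = lim(x→∞) (15·x^2 + 4·x)/(8·x + 2)
  = ∞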